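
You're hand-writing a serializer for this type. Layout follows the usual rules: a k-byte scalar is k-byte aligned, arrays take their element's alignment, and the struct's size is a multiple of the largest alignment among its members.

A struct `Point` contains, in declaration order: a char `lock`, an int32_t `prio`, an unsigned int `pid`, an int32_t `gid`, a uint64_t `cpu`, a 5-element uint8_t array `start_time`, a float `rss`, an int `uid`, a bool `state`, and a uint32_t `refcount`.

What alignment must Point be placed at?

member alignments: lock=1, prio=4, pid=4, gid=4, cpu=8, start_time=1, rss=4, uid=4, state=1, refcount=4
max = 8

8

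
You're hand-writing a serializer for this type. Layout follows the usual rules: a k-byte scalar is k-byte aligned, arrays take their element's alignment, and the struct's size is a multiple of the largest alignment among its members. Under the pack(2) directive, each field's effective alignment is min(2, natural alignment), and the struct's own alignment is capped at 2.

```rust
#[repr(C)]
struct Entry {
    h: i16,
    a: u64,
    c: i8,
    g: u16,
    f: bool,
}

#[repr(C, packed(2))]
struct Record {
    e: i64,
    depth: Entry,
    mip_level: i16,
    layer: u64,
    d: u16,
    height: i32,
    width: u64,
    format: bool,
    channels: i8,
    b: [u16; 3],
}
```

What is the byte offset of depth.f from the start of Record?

28

Entry: 0..2  h  (2B, 2-aligned); 2..8  -- padding (6B); 8..16  a  (8B, 8-aligned); 16..17  c  (1B, 1-aligned); 17..18  -- padding (1B); 18..20  g  (2B, 2-aligned); 20..21  f  (1B, 1-aligned); 21..24  -- tail padding (3B); sizeof = 24, alignof = 8
0..8  e  (8B, 2-aligned)
8..32  depth  (24B, 2-aligned)
within Entry: f at 20
8 + 20 = 28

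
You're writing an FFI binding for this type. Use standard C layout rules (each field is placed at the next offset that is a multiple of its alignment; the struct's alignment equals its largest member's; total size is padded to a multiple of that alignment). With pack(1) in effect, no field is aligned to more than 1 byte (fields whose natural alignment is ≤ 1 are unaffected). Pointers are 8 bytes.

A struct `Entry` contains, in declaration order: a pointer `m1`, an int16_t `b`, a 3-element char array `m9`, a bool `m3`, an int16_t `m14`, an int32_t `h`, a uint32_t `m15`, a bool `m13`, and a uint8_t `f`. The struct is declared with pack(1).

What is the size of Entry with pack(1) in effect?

0..8  m1  (8B, 1-aligned)
8..10  b  (2B, 1-aligned)
10..13  m9  (3B, 1-aligned)
13..14  m3  (1B, 1-aligned)
14..16  m14  (2B, 1-aligned)
16..20  h  (4B, 1-aligned)
20..24  m15  (4B, 1-aligned)
24..25  m13  (1B, 1-aligned)
25..26  f  (1B, 1-aligned)
sizeof = 26, alignof = 1

26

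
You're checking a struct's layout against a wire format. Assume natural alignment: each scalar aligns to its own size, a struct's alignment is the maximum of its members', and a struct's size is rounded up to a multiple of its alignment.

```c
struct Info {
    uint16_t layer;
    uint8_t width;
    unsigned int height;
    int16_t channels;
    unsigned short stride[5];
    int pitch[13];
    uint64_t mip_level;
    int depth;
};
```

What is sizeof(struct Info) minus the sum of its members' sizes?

layer at 0 (size 2, align 2) → ends 2
width at 2 (size 1, align 1) → ends 3
pad 1 to align 4 for height
height at 4 (size 4, align 4) → ends 8
channels at 8 (size 2, align 2) → ends 10
stride at 10 (size 10, align 2) → ends 20
pitch at 20 (size 52, align 4) → ends 72
mip_level at 72 (size 8, align 8) → ends 80
depth at 80 (size 4, align 4) → ends 84
tail pad 4 to reach multiple of 8
total 88 bytes, alignment 8
data bytes 83, size 88 → padding 5

5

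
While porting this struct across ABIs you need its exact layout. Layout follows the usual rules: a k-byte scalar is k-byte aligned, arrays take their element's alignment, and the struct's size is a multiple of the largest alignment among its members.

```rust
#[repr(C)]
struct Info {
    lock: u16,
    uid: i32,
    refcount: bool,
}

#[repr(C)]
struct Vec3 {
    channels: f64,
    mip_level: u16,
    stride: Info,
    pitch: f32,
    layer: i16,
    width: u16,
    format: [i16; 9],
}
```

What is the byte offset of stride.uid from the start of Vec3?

16

Info: lock at 0 (size 2, align 2) → ends 2; pad 2 to align 4 for uid; uid at 4 (size 4, align 4) → ends 8; refcount at 8 (size 1, align 1) → ends 9; tail pad 3 to reach multiple of 4; total 12 bytes, alignment 4
channels at 0 (size 8, align 8) → ends 8
mip_level at 8 (size 2, align 2) → ends 10
pad 2 to align 4 for stride
stride at 12 (size 12, align 4) → ends 24
within Info: uid at 4
12 + 4 = 16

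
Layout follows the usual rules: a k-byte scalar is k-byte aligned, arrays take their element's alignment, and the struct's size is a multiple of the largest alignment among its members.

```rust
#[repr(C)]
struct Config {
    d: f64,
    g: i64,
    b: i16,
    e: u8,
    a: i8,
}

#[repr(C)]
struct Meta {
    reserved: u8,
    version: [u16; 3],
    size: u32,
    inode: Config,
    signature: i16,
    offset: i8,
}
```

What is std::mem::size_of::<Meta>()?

48

Config: 0..8  d  (8B, 8-aligned); 8..16  g  (8B, 8-aligned); 16..18  b  (2B, 2-aligned); 18..19  e  (1B, 1-aligned); 19..20  a  (1B, 1-aligned); 20..24  -- tail padding (4B); sizeof = 24, alignof = 8
0..1  reserved  (1B, 1-aligned)
1..2  -- padding (1B)
2..8  version  (6B, 2-aligned)
8..12  size  (4B, 4-aligned)
12..16  -- padding (4B)
16..40  inode  (24B, 8-aligned)
40..42  signature  (2B, 2-aligned)
42..43  offset  (1B, 1-aligned)
43..48  -- tail padding (5B)
sizeof = 48, alignof = 8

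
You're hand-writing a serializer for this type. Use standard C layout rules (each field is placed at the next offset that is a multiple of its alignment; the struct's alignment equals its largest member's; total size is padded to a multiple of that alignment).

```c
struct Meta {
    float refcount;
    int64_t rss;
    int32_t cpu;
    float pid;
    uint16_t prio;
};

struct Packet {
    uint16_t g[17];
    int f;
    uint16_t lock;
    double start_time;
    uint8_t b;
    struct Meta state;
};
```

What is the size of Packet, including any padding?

Meta: 0..4  refcount  (4B, 4-aligned); 4..8  -- padding (4B); 8..16  rss  (8B, 8-aligned); 16..20  cpu  (4B, 4-aligned); 20..24  pid  (4B, 4-aligned); 24..26  prio  (2B, 2-aligned); 26..32  -- tail padding (6B); sizeof = 32, alignof = 8
0..34  g  (34B, 2-aligned)
34..36  -- padding (2B)
36..40  f  (4B, 4-aligned)
40..42  lock  (2B, 2-aligned)
42..48  -- padding (6B)
48..56  start_time  (8B, 8-aligned)
56..57  b  (1B, 1-aligned)
57..64  -- padding (7B)
64..96  state  (32B, 8-aligned)
sizeof = 96, alignof = 8

96 bytes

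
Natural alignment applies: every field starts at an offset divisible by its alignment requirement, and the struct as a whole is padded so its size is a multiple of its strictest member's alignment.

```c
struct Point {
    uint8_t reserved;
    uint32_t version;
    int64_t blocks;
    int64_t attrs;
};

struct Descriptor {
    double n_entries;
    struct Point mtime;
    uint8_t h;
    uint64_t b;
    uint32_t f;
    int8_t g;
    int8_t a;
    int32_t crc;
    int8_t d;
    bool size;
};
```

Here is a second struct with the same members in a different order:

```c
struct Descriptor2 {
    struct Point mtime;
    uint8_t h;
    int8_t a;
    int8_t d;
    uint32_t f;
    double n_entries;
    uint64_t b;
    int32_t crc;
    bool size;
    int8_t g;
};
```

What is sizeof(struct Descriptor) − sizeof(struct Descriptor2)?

8

Point: reserved at 0 (size 1, align 1) → ends 1; pad 3 to align 4 for version; version at 4 (size 4, align 4) → ends 8; blocks at 8 (size 8, align 8) → ends 16; attrs at 16 (size 8, align 8) → ends 24; total 24 bytes, alignment 8
n_entries at 0 (size 8, align 8) → ends 8
mtime at 8 (size 24, align 8) → ends 32
h at 32 (size 1, align 1) → ends 33
pad 7 to align 8 for b
b at 40 (size 8, align 8) → ends 48
f at 48 (size 4, align 4) → ends 52
g at 52 (size 1, align 1) → ends 53
a at 53 (size 1, align 1) → ends 54
pad 2 to align 4 for crc
crc at 56 (size 4, align 4) → ends 60
d at 60 (size 1, align 1) → ends 61
size at 61 (size 1, align 1) → ends 62
tail pad 2 to reach multiple of 8
total 64 bytes, alignment 8
— Descriptor2 —
mtime at 0 (size 24, align 8) → ends 24
h at 24 (size 1, align 1) → ends 25
a at 25 (size 1, align 1) → ends 26
d at 26 (size 1, align 1) → ends 27
pad 1 to align 4 for f
f at 28 (size 4, align 4) → ends 32
n_entries at 32 (size 8, align 8) → ends 40
b at 40 (size 8, align 8) → ends 48
crc at 48 (size 4, align 4) → ends 52
size at 52 (size 1, align 1) → ends 53
g at 53 (size 1, align 1) → ends 54
tail pad 2 to reach multiple of 8
total 56 bytes, alignment 8
64 − 56 = 8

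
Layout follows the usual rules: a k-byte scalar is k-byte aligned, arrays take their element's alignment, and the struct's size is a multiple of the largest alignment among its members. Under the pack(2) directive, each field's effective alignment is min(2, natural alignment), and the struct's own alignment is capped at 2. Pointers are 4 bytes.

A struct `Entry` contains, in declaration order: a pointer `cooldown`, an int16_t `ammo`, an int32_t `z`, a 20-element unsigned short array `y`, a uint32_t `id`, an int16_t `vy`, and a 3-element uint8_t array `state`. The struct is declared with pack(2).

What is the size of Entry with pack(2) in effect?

cooldown at 0 (size 4, align 2) → ends 4
ammo at 4 (size 2, align 2) → ends 6
z at 6 (size 4, align 2) → ends 10
y at 10 (size 40, align 2) → ends 50
id at 50 (size 4, align 2) → ends 54
vy at 54 (size 2, align 2) → ends 56
state at 56 (size 3, align 1) → ends 59
tail pad 1 to reach multiple of 2
total 60 bytes, alignment 2

60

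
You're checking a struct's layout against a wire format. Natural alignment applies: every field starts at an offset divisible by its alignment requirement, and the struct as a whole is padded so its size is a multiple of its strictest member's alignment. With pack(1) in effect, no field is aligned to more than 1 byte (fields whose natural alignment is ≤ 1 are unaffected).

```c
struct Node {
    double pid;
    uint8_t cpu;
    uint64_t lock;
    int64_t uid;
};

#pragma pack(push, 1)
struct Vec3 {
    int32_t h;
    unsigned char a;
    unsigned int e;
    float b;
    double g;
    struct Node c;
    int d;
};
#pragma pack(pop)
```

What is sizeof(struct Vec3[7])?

399

Node: pid at 0 (size 8, align 8) → ends 8; cpu at 8 (size 1, align 1) → ends 9; pad 7 to align 8 for lock; lock at 16 (size 8, align 8) → ends 24; uid at 24 (size 8, align 8) → ends 32; total 32 bytes, alignment 8
h at 0 (size 4, align 1) → ends 4
a at 4 (size 1, align 1) → ends 5
e at 5 (size 4, align 1) → ends 9
b at 9 (size 4, align 1) → ends 13
g at 13 (size 8, align 1) → ends 21
c at 21 (size 32, align 1) → ends 53
d at 53 (size 4, align 1) → ends 57
total 57 bytes, alignment 1
array of 7: 7 × 57 = 399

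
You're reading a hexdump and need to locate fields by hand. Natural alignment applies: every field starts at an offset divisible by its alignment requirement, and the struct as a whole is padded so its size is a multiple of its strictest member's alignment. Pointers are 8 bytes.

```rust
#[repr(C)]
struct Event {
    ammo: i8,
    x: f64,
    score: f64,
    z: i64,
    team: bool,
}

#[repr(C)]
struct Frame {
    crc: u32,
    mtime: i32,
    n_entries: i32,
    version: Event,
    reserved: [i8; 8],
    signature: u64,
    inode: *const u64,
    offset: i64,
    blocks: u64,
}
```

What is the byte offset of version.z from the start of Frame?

Event: ammo at 0 (size 1, align 1) → ends 1; pad 7 to align 8 for x; x at 8 (size 8, align 8) → ends 16; score at 16 (size 8, align 8) → ends 24; z at 24 (size 8, align 8) → ends 32; team at 32 (size 1, align 1) → ends 33; tail pad 7 to reach multiple of 8; total 40 bytes, alignment 8
crc at 0 (size 4, align 4) → ends 4
mtime at 4 (size 4, align 4) → ends 8
n_entries at 8 (size 4, align 4) → ends 12
pad 4 to align 8 for version
version at 16 (size 40, align 8) → ends 56
within Event: z at 24
16 + 24 = 40

40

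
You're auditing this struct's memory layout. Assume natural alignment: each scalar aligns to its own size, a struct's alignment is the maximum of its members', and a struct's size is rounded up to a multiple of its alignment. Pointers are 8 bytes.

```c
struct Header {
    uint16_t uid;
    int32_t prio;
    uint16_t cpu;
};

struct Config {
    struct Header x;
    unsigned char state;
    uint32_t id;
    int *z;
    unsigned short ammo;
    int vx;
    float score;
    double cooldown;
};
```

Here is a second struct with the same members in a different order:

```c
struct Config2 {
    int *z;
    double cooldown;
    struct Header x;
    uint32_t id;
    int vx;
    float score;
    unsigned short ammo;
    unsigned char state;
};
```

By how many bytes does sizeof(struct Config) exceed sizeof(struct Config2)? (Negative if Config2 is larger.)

Header: uid at 0 (size 2, align 2) → ends 2; pad 2 to align 4 for prio; prio at 4 (size 4, align 4) → ends 8; cpu at 8 (size 2, align 2) → ends 10; tail pad 2 to reach multiple of 4; total 12 bytes, alignment 4
x at 0 (size 12, align 4) → ends 12
state at 12 (size 1, align 1) → ends 13
pad 3 to align 4 for id
id at 16 (size 4, align 4) → ends 20
pad 4 to align 8 for z
z at 24 (size 8, align 8) → ends 32
ammo at 32 (size 2, align 2) → ends 34
pad 2 to align 4 for vx
vx at 36 (size 4, align 4) → ends 40
score at 40 (size 4, align 4) → ends 44
pad 4 to align 8 for cooldown
cooldown at 48 (size 8, align 8) → ends 56
total 56 bytes, alignment 8
— Config2 —
z at 0 (size 8, align 8) → ends 8
cooldown at 8 (size 8, align 8) → ends 16
x at 16 (size 12, align 4) → ends 28
id at 28 (size 4, align 4) → ends 32
vx at 32 (size 4, align 4) → ends 36
score at 36 (size 4, align 4) → ends 40
ammo at 40 (size 2, align 2) → ends 42
state at 42 (size 1, align 1) → ends 43
tail pad 5 to reach multiple of 8
total 48 bytes, alignment 8
56 − 48 = 8

8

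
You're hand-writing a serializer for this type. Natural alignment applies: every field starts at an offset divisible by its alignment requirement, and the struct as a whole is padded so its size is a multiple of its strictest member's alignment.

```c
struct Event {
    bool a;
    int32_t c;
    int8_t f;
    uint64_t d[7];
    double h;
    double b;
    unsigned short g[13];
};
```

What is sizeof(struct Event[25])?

0..1  a  (1B, 1-aligned)
1..4  -- padding (3B)
4..8  c  (4B, 4-aligned)
8..9  f  (1B, 1-aligned)
9..16  -- padding (7B)
16..72  d  (56B, 8-aligned)
72..80  h  (8B, 8-aligned)
80..88  b  (8B, 8-aligned)
88..114  g  (26B, 2-aligned)
114..120  -- tail padding (6B)
sizeof = 120, alignof = 8
array of 25: 25 × 120 = 3000

3000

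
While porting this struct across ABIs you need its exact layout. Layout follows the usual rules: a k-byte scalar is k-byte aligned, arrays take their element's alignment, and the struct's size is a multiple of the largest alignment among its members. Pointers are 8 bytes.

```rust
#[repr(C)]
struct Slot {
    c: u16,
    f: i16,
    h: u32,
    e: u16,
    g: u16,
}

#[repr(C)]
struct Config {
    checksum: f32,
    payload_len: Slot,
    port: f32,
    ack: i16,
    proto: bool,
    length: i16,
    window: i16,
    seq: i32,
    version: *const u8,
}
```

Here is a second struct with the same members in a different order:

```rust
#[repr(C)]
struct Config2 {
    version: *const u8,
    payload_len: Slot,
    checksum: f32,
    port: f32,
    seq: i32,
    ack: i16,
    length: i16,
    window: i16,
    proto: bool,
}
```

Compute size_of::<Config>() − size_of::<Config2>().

0

Slot: 0..2  c  (2B, 2-aligned); 2..4  f  (2B, 2-aligned); 4..8  h  (4B, 4-aligned); 8..10  e  (2B, 2-aligned); 10..12  g  (2B, 2-aligned); sizeof = 12, alignof = 4
0..4  checksum  (4B, 4-aligned)
4..16  payload_len  (12B, 4-aligned)
16..20  port  (4B, 4-aligned)
20..22  ack  (2B, 2-aligned)
22..23  proto  (1B, 1-aligned)
23..24  -- padding (1B)
24..26  length  (2B, 2-aligned)
26..28  window  (2B, 2-aligned)
28..32  seq  (4B, 4-aligned)
32..40  version  (8B, 8-aligned)
sizeof = 40, alignof = 8
— Config2 —
0..8  version  (8B, 8-aligned)
8..20  payload_len  (12B, 4-aligned)
20..24  checksum  (4B, 4-aligned)
24..28  port  (4B, 4-aligned)
28..32  seq  (4B, 4-aligned)
32..34  ack  (2B, 2-aligned)
34..36  length  (2B, 2-aligned)
36..38  window  (2B, 2-aligned)
38..39  proto  (1B, 1-aligned)
39..40  -- tail padding (1B)
sizeof = 40, alignof = 8
40 − 40 = 0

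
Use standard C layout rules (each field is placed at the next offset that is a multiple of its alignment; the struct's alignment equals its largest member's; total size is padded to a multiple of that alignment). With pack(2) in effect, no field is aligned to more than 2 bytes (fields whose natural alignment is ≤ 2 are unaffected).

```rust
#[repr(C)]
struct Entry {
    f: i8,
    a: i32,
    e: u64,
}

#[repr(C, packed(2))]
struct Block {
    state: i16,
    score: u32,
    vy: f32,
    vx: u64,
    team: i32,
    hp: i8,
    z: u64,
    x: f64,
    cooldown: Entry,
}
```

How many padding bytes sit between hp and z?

1

Entry: f at 0 (size 1, align 1) → ends 1; pad 3 to align 4 for a; a at 4 (size 4, align 4) → ends 8; e at 8 (size 8, align 8) → ends 16; total 16 bytes, alignment 8
state at 0 (size 2, align 2) → ends 2
score at 2 (size 4, align 2) → ends 6
vy at 6 (size 4, align 2) → ends 10
vx at 10 (size 8, align 2) → ends 18
team at 18 (size 4, align 2) → ends 22
hp at 22 (size 1, align 1) → ends 23
pad 1 to align 2 for z
z at 24 (size 8, align 2) → ends 32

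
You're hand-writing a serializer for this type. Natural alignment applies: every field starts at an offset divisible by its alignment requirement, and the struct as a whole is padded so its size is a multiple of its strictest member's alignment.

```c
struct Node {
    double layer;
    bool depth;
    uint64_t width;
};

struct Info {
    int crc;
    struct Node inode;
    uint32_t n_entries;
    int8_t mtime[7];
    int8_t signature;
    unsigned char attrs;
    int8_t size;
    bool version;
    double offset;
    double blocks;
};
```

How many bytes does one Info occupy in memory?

Node: layer at 0 (size 8, align 8) → ends 8; depth at 8 (size 1, align 1) → ends 9; pad 7 to align 8 for width; width at 16 (size 8, align 8) → ends 24; total 24 bytes, alignment 8
crc at 0 (size 4, align 4) → ends 4
pad 4 to align 8 for inode
inode at 8 (size 24, align 8) → ends 32
n_entries at 32 (size 4, align 4) → ends 36
mtime at 36 (size 7, align 1) → ends 43
signature at 43 (size 1, align 1) → ends 44
attrs at 44 (size 1, align 1) → ends 45
size at 45 (size 1, align 1) → ends 46
version at 46 (size 1, align 1) → ends 47
pad 1 to align 8 for offset
offset at 48 (size 8, align 8) → ends 56
blocks at 56 (size 8, align 8) → ends 64
total 64 bytes, alignment 8

64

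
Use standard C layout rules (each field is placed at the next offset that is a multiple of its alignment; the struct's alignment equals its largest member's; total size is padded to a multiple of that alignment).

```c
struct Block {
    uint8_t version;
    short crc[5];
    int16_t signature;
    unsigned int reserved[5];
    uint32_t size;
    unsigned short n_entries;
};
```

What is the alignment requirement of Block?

4

member alignments: version=1, crc=2, signature=2, reserved=4, size=4, n_entries=2
max = 4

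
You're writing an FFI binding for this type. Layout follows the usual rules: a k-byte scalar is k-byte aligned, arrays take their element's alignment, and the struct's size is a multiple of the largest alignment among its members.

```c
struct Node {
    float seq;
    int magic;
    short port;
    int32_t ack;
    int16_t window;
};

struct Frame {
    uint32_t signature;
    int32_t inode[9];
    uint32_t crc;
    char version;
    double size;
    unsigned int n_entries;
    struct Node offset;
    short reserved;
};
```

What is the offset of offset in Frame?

60

Node: seq at 0 (size 4, align 4) → ends 4; magic at 4 (size 4, align 4) → ends 8; port at 8 (size 2, align 2) → ends 10; pad 2 to align 4 for ack; ack at 12 (size 4, align 4) → ends 16; window at 16 (size 2, align 2) → ends 18; tail pad 2 to reach multiple of 4; total 20 bytes, alignment 4
signature at 0 (size 4, align 4) → ends 4
inode at 4 (size 36, align 4) → ends 40
crc at 40 (size 4, align 4) → ends 44
version at 44 (size 1, align 1) → ends 45
pad 3 to align 8 for size
size at 48 (size 8, align 8) → ends 56
n_entries at 56 (size 4, align 4) → ends 60
offset at 60 (size 20, align 4) → ends 80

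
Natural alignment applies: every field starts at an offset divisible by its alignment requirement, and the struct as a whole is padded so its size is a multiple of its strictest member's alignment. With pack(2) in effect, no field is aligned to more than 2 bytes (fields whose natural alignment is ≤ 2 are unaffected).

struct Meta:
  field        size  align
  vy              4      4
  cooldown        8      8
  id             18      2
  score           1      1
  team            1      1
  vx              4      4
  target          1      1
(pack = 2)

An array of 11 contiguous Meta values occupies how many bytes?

418

0..4  vy  (4B, 2-aligned)
4..12  cooldown  (8B, 2-aligned)
12..30  id  (18B, 2-aligned)
30..31  score  (1B, 1-aligned)
31..32  team  (1B, 1-aligned)
32..36  vx  (4B, 2-aligned)
36..37  target  (1B, 1-aligned)
37..38  -- tail padding (1B)
sizeof = 38, alignof = 2
array of 11: 11 × 38 = 418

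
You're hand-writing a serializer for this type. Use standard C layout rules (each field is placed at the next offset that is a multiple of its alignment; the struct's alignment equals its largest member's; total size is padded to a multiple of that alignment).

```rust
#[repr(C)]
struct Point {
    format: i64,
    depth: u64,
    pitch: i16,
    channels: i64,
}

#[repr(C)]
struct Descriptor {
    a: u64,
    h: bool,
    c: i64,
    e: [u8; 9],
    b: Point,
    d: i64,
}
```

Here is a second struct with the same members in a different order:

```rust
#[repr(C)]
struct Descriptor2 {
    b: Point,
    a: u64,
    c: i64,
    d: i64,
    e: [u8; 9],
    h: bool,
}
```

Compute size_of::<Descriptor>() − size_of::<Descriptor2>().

8

Point: format at 0 (size 8, align 8) → ends 8; depth at 8 (size 8, align 8) → ends 16; pitch at 16 (size 2, align 2) → ends 18; pad 6 to align 8 for channels; channels at 24 (size 8, align 8) → ends 32; total 32 bytes, alignment 8
a at 0 (size 8, align 8) → ends 8
h at 8 (size 1, align 1) → ends 9
pad 7 to align 8 for c
c at 16 (size 8, align 8) → ends 24
e at 24 (size 9, align 1) → ends 33
pad 7 to align 8 for b
b at 40 (size 32, align 8) → ends 72
d at 72 (size 8, align 8) → ends 80
total 80 bytes, alignment 8
— Descriptor2 —
b at 0 (size 32, align 8) → ends 32
a at 32 (size 8, align 8) → ends 40
c at 40 (size 8, align 8) → ends 48
d at 48 (size 8, align 8) → ends 56
e at 56 (size 9, align 1) → ends 65
h at 65 (size 1, align 1) → ends 66
tail pad 6 to reach multiple of 8
total 72 bytes, alignment 8
80 − 72 = 8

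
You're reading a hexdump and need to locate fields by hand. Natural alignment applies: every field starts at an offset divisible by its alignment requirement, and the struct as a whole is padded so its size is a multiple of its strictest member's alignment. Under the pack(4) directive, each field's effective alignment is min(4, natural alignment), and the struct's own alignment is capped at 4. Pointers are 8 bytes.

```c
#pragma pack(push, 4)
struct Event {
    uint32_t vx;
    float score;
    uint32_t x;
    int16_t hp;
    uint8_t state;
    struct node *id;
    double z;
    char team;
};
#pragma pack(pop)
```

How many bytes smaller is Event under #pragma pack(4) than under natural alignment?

natural layout:
  @0: vx [4B, align 4] → 4
  @4: score [4B, align 4] → 8
  @8: x [4B, align 4] → 12
  @12: hp [2B, align 2] → 14
  @14: state [1B, align 1] → 15
  +1 pad (align 8)
  @16: id [8B, align 8] → 24
  @24: z [8B, align 8] → 32
  @32: team [1B, align 1] → 33
  +7 tail pad (align 8)
  size 40, align 8
packed(4) layout:
  @0: vx [4B, align 4] → 4
  @4: score [4B, align 4] → 8
  @8: x [4B, align 4] → 12
  @12: hp [2B, align 2] → 14
  @14: state [1B, align 1] → 15
  +1 pad (align 4)
  @16: id [8B, align 4] → 24
  @24: z [8B, align 4] → 32
  @32: team [1B, align 1] → 33
  +3 tail pad (align 4)
  size 36, align 4
40 − 36 = 4

4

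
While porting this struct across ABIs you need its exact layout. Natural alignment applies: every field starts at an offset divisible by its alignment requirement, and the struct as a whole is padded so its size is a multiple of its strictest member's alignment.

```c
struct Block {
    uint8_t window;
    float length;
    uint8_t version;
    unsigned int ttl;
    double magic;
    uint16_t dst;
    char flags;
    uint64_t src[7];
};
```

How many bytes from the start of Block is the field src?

32

window at 0 (size 1, align 1) → ends 1
pad 3 to align 4 for length
length at 4 (size 4, align 4) → ends 8
version at 8 (size 1, align 1) → ends 9
pad 3 to align 4 for ttl
ttl at 12 (size 4, align 4) → ends 16
magic at 16 (size 8, align 8) → ends 24
dst at 24 (size 2, align 2) → ends 26
flags at 26 (size 1, align 1) → ends 27
pad 5 to align 8 for src
src at 32 (size 56, align 8) → ends 88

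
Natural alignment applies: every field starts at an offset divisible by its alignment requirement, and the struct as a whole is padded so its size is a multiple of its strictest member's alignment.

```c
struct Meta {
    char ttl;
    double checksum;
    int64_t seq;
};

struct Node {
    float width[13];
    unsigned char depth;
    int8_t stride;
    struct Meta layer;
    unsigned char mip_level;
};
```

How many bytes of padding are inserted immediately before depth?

Meta: @0: ttl [1B, align 1] → 1; +7 pad (align 8); @8: checksum [8B, align 8] → 16; @16: seq [8B, align 8] → 24; size 24, align 8
@0: width [52B, align 4] → 52
@52: depth [1B, align 1] → 53

0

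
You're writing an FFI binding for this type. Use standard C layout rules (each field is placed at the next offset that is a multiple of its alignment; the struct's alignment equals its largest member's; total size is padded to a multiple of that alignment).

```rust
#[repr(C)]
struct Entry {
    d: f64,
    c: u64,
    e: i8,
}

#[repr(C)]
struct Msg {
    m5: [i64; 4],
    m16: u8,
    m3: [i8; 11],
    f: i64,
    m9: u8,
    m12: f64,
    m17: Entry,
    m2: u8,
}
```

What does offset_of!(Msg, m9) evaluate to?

56

Entry: 0..8  d  (8B, 8-aligned); 8..16  c  (8B, 8-aligned); 16..17  e  (1B, 1-aligned); 17..24  -- tail padding (7B); sizeof = 24, alignof = 8
0..32  m5  (32B, 8-aligned)
32..33  m16  (1B, 1-aligned)
33..44  m3  (11B, 1-aligned)
44..48  -- padding (4B)
48..56  f  (8B, 8-aligned)
56..57  m9  (1B, 1-aligned)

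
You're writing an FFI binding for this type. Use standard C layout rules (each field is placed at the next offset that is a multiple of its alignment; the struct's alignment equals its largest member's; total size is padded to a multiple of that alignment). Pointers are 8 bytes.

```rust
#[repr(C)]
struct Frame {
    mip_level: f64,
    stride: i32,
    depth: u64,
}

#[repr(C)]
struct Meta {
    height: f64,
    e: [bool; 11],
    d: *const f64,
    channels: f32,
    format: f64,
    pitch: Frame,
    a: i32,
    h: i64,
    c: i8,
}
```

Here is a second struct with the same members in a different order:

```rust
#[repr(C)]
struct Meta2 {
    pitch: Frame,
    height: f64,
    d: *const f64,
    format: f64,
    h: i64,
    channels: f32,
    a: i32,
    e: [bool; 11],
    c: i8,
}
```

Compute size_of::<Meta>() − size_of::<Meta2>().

16

Frame: @0: mip_level [8B, align 8] → 8; @8: stride [4B, align 4] → 12; +4 pad (align 8); @16: depth [8B, align 8] → 24; size 24, align 8
@0: height [8B, align 8] → 8
@8: e [11B, align 1] → 19
+5 pad (align 8)
@24: d [8B, align 8] → 32
@32: channels [4B, align 4] → 36
+4 pad (align 8)
@40: format [8B, align 8] → 48
@48: pitch [24B, align 8] → 72
@72: a [4B, align 4] → 76
+4 pad (align 8)
@80: h [8B, align 8] → 88
@88: c [1B, align 1] → 89
+7 tail pad (align 8)
size 96, align 8
— Meta2 —
@0: pitch [24B, align 8] → 24
@24: height [8B, align 8] → 32
@32: d [8B, align 8] → 40
@40: format [8B, align 8] → 48
@48: h [8B, align 8] → 56
@56: channels [4B, align 4] → 60
@60: a [4B, align 4] → 64
@64: e [11B, align 1] → 75
@75: c [1B, align 1] → 76
+4 tail pad (align 8)
size 80, align 8
96 − 80 = 16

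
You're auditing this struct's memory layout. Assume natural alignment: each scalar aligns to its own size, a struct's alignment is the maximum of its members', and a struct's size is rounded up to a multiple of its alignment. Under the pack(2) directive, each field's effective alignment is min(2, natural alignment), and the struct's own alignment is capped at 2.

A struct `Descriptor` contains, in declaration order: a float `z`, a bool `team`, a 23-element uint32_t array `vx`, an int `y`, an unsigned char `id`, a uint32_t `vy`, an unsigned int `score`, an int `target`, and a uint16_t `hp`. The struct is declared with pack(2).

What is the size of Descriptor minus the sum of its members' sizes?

z at 0 (size 4, align 2) → ends 4
team at 4 (size 1, align 1) → ends 5
pad 1 to align 2 for vx
vx at 6 (size 92, align 2) → ends 98
y at 98 (size 4, align 2) → ends 102
id at 102 (size 1, align 1) → ends 103
pad 1 to align 2 for vy
vy at 104 (size 4, align 2) → ends 108
score at 108 (size 4, align 2) → ends 112
target at 112 (size 4, align 2) → ends 116
hp at 116 (size 2, align 2) → ends 118
total 118 bytes, alignment 2
data bytes 116, size 118 → padding 2

2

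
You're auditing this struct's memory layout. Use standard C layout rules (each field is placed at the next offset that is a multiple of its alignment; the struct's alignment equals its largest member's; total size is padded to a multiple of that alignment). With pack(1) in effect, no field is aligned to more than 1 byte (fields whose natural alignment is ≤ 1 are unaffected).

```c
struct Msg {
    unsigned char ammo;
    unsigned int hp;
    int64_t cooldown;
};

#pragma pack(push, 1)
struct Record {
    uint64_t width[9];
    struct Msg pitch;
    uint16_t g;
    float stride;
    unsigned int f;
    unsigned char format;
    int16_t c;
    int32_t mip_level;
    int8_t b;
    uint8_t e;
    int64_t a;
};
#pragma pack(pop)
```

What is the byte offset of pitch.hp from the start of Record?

Msg: ammo at 0 (size 1, align 1) → ends 1; pad 3 to align 4 for hp; hp at 4 (size 4, align 4) → ends 8; cooldown at 8 (size 8, align 8) → ends 16; total 16 bytes, alignment 8
width at 0 (size 72, align 1) → ends 72
pitch at 72 (size 16, align 1) → ends 88
within Msg: hp at 4
72 + 4 = 76

76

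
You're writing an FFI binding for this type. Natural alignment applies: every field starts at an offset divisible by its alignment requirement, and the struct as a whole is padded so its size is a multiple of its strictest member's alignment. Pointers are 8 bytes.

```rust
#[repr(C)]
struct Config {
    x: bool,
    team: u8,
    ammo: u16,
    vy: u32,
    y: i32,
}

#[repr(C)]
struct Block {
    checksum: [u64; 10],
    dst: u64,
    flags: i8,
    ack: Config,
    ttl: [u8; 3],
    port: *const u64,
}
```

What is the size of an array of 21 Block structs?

2520

Config: x at 0 (size 1, align 1) → ends 1; team at 1 (size 1, align 1) → ends 2; ammo at 2 (size 2, align 2) → ends 4; vy at 4 (size 4, align 4) → ends 8; y at 8 (size 4, align 4) → ends 12; total 12 bytes, alignment 4
checksum at 0 (size 80, align 8) → ends 80
dst at 80 (size 8, align 8) → ends 88
flags at 88 (size 1, align 1) → ends 89
pad 3 to align 4 for ack
ack at 92 (size 12, align 4) → ends 104
ttl at 104 (size 3, align 1) → ends 107
pad 5 to align 8 for port
port at 112 (size 8, align 8) → ends 120
total 120 bytes, alignment 8
array of 21: 21 × 120 = 2520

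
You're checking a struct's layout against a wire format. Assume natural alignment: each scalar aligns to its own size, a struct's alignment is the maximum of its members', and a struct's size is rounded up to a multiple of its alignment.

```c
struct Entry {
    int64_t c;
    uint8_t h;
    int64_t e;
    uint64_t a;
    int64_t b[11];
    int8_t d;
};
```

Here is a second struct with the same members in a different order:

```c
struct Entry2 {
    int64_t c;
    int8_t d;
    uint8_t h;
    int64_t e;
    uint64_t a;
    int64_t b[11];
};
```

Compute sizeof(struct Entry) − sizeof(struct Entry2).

0..8  c  (8B, 8-aligned)
8..9  h  (1B, 1-aligned)
9..16  -- padding (7B)
16..24  e  (8B, 8-aligned)
24..32  a  (8B, 8-aligned)
32..120  b  (88B, 8-aligned)
120..121  d  (1B, 1-aligned)
121..128  -- tail padding (7B)
sizeof = 128, alignof = 8
— Entry2 —
0..8  c  (8B, 8-aligned)
8..9  d  (1B, 1-aligned)
9..10  h  (1B, 1-aligned)
10..16  -- padding (6B)
16..24  e  (8B, 8-aligned)
24..32  a  (8B, 8-aligned)
32..120  b  (88B, 8-aligned)
sizeof = 120, alignof = 8
128 − 120 = 8

8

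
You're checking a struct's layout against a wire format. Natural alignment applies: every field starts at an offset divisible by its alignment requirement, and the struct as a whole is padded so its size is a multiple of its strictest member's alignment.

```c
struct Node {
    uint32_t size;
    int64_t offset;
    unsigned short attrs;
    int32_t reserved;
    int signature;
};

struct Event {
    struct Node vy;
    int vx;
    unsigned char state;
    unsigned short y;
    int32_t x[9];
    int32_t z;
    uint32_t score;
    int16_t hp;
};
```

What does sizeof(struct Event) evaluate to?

88 bytes

Node: 0..4  size  (4B, 4-aligned); 4..8  -- padding (4B); 8..16  offset  (8B, 8-aligned); 16..18  attrs  (2B, 2-aligned); 18..20  -- padding (2B); 20..24  reserved  (4B, 4-aligned); 24..28  signature  (4B, 4-aligned); 28..32  -- tail padding (4B); sizeof = 32, alignof = 8
0..32  vy  (32B, 8-aligned)
32..36  vx  (4B, 4-aligned)
36..37  state  (1B, 1-aligned)
37..38  -- padding (1B)
38..40  y  (2B, 2-aligned)
40..76  x  (36B, 4-aligned)
76..80  z  (4B, 4-aligned)
80..84  score  (4B, 4-aligned)
84..86  hp  (2B, 2-aligned)
86..88  -- tail padding (2B)
sizeof = 88, alignof = 8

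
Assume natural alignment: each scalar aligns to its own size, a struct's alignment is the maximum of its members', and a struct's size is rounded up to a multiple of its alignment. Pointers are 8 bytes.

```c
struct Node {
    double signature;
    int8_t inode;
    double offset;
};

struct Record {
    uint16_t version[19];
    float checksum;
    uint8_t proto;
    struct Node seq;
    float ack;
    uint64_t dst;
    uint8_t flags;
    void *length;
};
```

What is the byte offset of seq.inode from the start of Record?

56

Node: signature at 0 (size 8, align 8) → ends 8; inode at 8 (size 1, align 1) → ends 9; pad 7 to align 8 for offset; offset at 16 (size 8, align 8) → ends 24; total 24 bytes, alignment 8
version at 0 (size 38, align 2) → ends 38
pad 2 to align 4 for checksum
checksum at 40 (size 4, align 4) → ends 44
proto at 44 (size 1, align 1) → ends 45
pad 3 to align 8 for seq
seq at 48 (size 24, align 8) → ends 72
within Node: inode at 8
48 + 8 = 56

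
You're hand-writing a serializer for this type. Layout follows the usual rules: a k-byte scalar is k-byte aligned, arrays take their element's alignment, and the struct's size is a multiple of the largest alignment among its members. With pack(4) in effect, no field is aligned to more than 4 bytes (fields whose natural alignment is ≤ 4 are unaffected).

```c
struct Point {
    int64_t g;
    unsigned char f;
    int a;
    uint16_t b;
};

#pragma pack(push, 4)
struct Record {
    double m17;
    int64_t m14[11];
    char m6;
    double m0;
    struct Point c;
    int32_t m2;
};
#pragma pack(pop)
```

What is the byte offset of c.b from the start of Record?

124

Point: 0..8  g  (8B, 8-aligned); 8..9  f  (1B, 1-aligned); 9..12  -- padding (3B); 12..16  a  (4B, 4-aligned); 16..18  b  (2B, 2-aligned); 18..24  -- tail padding (6B); sizeof = 24, alignof = 8
0..8  m17  (8B, 4-aligned)
8..96  m14  (88B, 4-aligned)
96..97  m6  (1B, 1-aligned)
97..100  -- padding (3B)
100..108  m0  (8B, 4-aligned)
108..132  c  (24B, 4-aligned)
within Point: b at 16
108 + 16 = 124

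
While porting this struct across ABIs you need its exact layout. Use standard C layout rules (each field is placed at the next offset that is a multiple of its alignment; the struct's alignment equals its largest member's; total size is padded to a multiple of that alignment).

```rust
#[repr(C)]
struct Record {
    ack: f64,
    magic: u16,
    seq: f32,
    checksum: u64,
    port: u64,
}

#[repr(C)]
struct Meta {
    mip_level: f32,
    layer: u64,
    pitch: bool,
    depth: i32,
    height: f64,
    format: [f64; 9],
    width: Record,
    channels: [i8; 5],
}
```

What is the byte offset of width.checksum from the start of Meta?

Record: 0..8  ack  (8B, 8-aligned); 8..10  magic  (2B, 2-aligned); 10..12  -- padding (2B); 12..16  seq  (4B, 4-aligned); 16..24  checksum  (8B, 8-aligned); 24..32  port  (8B, 8-aligned); sizeof = 32, alignof = 8
0..4  mip_level  (4B, 4-aligned)
4..8  -- padding (4B)
8..16  layer  (8B, 8-aligned)
16..17  pitch  (1B, 1-aligned)
17..20  -- padding (3B)
20..24  depth  (4B, 4-aligned)
24..32  height  (8B, 8-aligned)
32..104  format  (72B, 8-aligned)
104..136  width  (32B, 8-aligned)
within Record: checksum at 16
104 + 16 = 120

120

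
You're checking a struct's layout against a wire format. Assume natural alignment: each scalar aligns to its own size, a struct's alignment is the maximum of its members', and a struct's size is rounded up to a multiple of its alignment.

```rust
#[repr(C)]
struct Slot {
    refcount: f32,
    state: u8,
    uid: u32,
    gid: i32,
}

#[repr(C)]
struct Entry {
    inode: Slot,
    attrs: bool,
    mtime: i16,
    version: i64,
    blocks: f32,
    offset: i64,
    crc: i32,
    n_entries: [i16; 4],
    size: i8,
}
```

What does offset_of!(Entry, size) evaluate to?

60

Slot: @0: refcount [4B, align 4] → 4; @4: state [1B, align 1] → 5; +3 pad (align 4); @8: uid [4B, align 4] → 12; @12: gid [4B, align 4] → 16; size 16, align 4
@0: inode [16B, align 4] → 16
@16: attrs [1B, align 1] → 17
+1 pad (align 2)
@18: mtime [2B, align 2] → 20
+4 pad (align 8)
@24: version [8B, align 8] → 32
@32: blocks [4B, align 4] → 36
+4 pad (align 8)
@40: offset [8B, align 8] → 48
@48: crc [4B, align 4] → 52
@52: n_entries [8B, align 2] → 60
@60: size [1B, align 1] → 61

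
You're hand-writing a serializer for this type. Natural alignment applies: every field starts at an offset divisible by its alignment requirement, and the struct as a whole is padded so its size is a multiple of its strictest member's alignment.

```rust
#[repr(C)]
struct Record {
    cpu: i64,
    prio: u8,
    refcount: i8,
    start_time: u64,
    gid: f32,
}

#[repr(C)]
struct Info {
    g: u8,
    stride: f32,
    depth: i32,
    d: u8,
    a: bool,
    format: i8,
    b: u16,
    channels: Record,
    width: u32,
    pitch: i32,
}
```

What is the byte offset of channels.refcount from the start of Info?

33

Record: @0: cpu [8B, align 8] → 8; @8: prio [1B, align 1] → 9; @9: refcount [1B, align 1] → 10; +6 pad (align 8); @16: start_time [8B, align 8] → 24; @24: gid [4B, align 4] → 28; +4 tail pad (align 8); size 32, align 8
@0: g [1B, align 1] → 1
+3 pad (align 4)
@4: stride [4B, align 4] → 8
@8: depth [4B, align 4] → 12
@12: d [1B, align 1] → 13
@13: a [1B, align 1] → 14
@14: format [1B, align 1] → 15
+1 pad (align 2)
@16: b [2B, align 2] → 18
+6 pad (align 8)
@24: channels [32B, align 8] → 56
within Record: refcount at 9
24 + 9 = 33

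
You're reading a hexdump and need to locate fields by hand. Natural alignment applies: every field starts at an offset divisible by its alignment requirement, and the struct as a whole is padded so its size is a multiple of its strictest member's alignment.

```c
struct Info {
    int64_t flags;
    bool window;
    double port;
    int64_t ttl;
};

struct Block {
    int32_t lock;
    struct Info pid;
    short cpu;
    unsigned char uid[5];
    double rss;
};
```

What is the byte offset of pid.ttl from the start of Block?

Info: @0: flags [8B, align 8] → 8; @8: window [1B, align 1] → 9; +7 pad (align 8); @16: port [8B, align 8] → 24; @24: ttl [8B, align 8] → 32; size 32, align 8
@0: lock [4B, align 4] → 4
+4 pad (align 8)
@8: pid [32B, align 8] → 40
within Info: ttl at 24
8 + 24 = 32

32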